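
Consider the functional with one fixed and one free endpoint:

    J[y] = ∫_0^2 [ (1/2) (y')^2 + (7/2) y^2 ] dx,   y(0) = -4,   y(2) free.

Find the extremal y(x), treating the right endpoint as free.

The Lagrangian L = (1/2) (y')^2 + (7/2) y^2 gives
    ∂L/∂y = 7 y,   ∂L/∂y' = y'.
Euler-Lagrange: y'' − 7 y = 0.
With k = sqrt(7), the general solution is
    y(x) = A cosh(sqrt(7) x) + B sinh(sqrt(7) x).
Fixed left endpoint y(0) = -4 ⇒ A = -4.
The right endpoint x = 2 is free, so the natural (transversality) condition is ∂L/∂y' |_{x=2} = 0, i.e. y'(2) = 0.
Compute y'(x) = A k sinh(k x) + B k cosh(k x), so
    y'(2) = A k sinh(k·2) + B k cosh(k·2) = 0
    ⇒ B = −A tanh(k·2) = 4 tanh(sqrt(7)·2).
Therefore the extremal is
    y(x) = −4 cosh(sqrt(7) x) + 4 tanh(sqrt(7)·2) sinh(sqrt(7) x).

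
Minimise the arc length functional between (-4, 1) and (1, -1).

Arc-length functional: J[y] = ∫ sqrt(1 + (y')^2) dx.
Lagrangian L = sqrt(1 + (y')^2) has no explicit y dependence, so ∂L/∂y = 0 and the Euler-Lagrange equation gives
    d/dx( y' / sqrt(1 + (y')^2) ) = 0  ⇒  y' / sqrt(1 + (y')^2) = const.
Hence y' is constant, so y(x) is affine.
Fitting the endpoints (-4, 1) and (1, -1):
    slope m = ((-1) − 1) / (1 − (-4)) = -2/5,
    intercept c = 1 − m·(-4) = -3/5.
Extremal: y(x) = (-2/5) x - 3/5.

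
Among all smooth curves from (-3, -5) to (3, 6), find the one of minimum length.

Arc-length functional: J[y] = ∫ sqrt(1 + (y')^2) dx.
Lagrangian L = sqrt(1 + (y')^2) has no explicit y dependence, so ∂L/∂y = 0 and the Euler-Lagrange equation gives
    d/dx( y' / sqrt(1 + (y')^2) ) = 0  ⇒  y' / sqrt(1 + (y')^2) = const.
Hence y' is constant, so y(x) is affine.
Fitting the endpoints (-3, -5) and (3, 6):
    slope m = (6 − (-5)) / (3 − (-3)) = 11/6,
    intercept c = (-5) − m·(-3) = 1/2.
Extremal: y(x) = (11/6) x + 1/2.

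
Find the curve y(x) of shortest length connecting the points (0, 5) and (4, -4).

Arc-length functional: J[y] = ∫ sqrt(1 + (y')^2) dx.
Lagrangian L = sqrt(1 + (y')^2) has no explicit y dependence, so ∂L/∂y = 0 and the Euler-Lagrange equation gives
    d/dx( y' / sqrt(1 + (y')^2) ) = 0  ⇒  y' / sqrt(1 + (y')^2) = const.
Hence y' is constant, so y(x) is affine.
Fitting the endpoints (0, 5) and (4, -4):
    slope m = ((-4) − 5) / (4 − 0) = -9/4,
    intercept c = 5 − m·0 = 5.
Extremal: y(x) = (-9/4) x + 5.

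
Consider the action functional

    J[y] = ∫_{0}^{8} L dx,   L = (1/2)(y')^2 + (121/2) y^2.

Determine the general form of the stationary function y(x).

The Lagrangian is L = (1/2)(y')^2 + (121/2) y^2.
∂L/∂y = 121y.
∂L/∂y' = y'.
The Euler-Lagrange equation d/dx(∂L/∂y') − ∂L/∂y = 0 becomes:
    y'' - 121 y = 0
General solution: y(x) = A e^(11x) + B e^(-11x), where A and B are arbitrary constants fixed by the endpoint conditions.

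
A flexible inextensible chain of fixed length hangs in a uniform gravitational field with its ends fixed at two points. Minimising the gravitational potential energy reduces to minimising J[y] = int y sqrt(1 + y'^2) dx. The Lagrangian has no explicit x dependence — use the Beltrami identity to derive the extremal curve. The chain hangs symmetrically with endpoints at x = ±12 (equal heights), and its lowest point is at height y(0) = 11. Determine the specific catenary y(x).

The Lagrangian L(y, y') = y sqrt(1 + y'^2) has no explicit x dependence, so the Beltrami identity applies:
    L − y' ∂L/∂y' = C.
Compute ∂L/∂y' = y · y' / sqrt(1 + y'^2). Then
    L − y' ∂L/∂y'
    = y sqrt(1 + y'^2) − y · y'^2 / sqrt(1 + y'^2)
    = y (1 + y'^2 − y'^2) / sqrt(1 + y'^2)
    = y / sqrt(1 + y'^2) = C.
Squaring gives y^2 = C^2 (1 + y'^2), i.e.
    y'^2 = y^2 / C^2 − 1.
Separating variables,
    dy / sqrt(y^2 − C^2) = dx / C,
and integrating gives arccosh(y / C) = (x − a)/C, so
    y(x) = C cosh((x − a)/C),
the catenary. The constants C and a are fixed by the two endpoint conditions (and, for the hanging-chain problem, the length constraint selects C).
Now fit the given data. The endpoints x = ±12 are symmetric at equal height, so the catenary is even about its minimum: a = 0 and y(x) = C cosh(x/C). The lowest point is y(0) = C cosh(0) = C, and we are told y(0) = 11, so C = 11. Therefore
    y(x) = 11 cosh(x/11),
and at the endpoints
    y(±12) = 11 cosh(12/11).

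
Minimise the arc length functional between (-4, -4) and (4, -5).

Arc-length functional: J[y] = ∫ sqrt(1 + (y')^2) dx.
Lagrangian L = sqrt(1 + (y')^2) has no explicit y dependence, so ∂L/∂y = 0 and the Euler-Lagrange equation gives
    d/dx( y' / sqrt(1 + (y')^2) ) = 0  ⇒  y' / sqrt(1 + (y')^2) = const.
Hence y' is constant, so y(x) is affine.
Fitting the endpoints (-4, -4) and (4, -5):
    slope m = ((-5) − (-4)) / (4 − (-4)) = -1/8,
    intercept c = (-4) − m·(-4) = -9/2.
Extremal: y(x) = (-1/8) x - 9/2.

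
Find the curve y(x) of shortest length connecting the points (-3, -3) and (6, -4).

Arc-length functional: J[y] = ∫ sqrt(1 + (y')^2) dx.
Lagrangian L = sqrt(1 + (y')^2) has no explicit y dependence, so ∂L/∂y = 0 and the Euler-Lagrange equation gives
    d/dx( y' / sqrt(1 + (y')^2) ) = 0  ⇒  y' / sqrt(1 + (y')^2) = const.
Hence y' is constant, so y(x) is affine.
Fitting the endpoints (-3, -3) and (6, -4):
    slope m = ((-4) − (-3)) / (6 − (-3)) = -1/9,
    intercept c = (-3) − m·(-3) = -10/3.
Extremal: y(x) = (-1/9) x - 10/3.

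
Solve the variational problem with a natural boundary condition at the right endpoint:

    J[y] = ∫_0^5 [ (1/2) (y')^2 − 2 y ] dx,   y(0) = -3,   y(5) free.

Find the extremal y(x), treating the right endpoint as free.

The Lagrangian L = (1/2) (y')^2 − 2 y gives
    ∂L/∂y = −2,   ∂L/∂y' = y'.
Euler-Lagrange: d/dx(y') − (−2) = 0, i.e. y'' + 2 = 0, so
    y(x) = −(2/2) x^2 + C1 x + C2.
Fixed left endpoint y(0) = -3 ⇒ C2 = -3.
The right endpoint x = 5 is free, so the natural (transversality) condition is ∂L/∂y' |_{x=5} = 0, i.e. y'(5) = 0.
Compute y'(x) = −2 x + C1, so y'(5) = −10 + C1 = 0 ⇒ C1 = 10.
Therefore the extremal is
    y(x) = −x^2 + 10 x − 3.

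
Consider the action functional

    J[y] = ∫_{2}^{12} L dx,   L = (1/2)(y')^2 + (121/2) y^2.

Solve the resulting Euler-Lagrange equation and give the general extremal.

The Lagrangian is L = (1/2)(y')^2 + (121/2) y^2.
∂L/∂y = 121y.
∂L/∂y' = y'.
The Euler-Lagrange equation d/dx(∂L/∂y') − ∂L/∂y = 0 becomes:
    y'' - 121 y = 0
General solution: y(x) = A e^(11x) + B e^(-11x), where A and B are arbitrary constants fixed by the endpoint conditions.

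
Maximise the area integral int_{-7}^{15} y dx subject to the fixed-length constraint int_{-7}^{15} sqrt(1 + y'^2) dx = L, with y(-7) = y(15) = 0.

Set up the augmented Lagrangian using a multiplier λ for the length constraint:
    F(y, y') = y − λ sqrt(1 + y'^2).
F has no explicit x dependence, so the Beltrami identity yields a first integral
    F − y' ∂F/∂y' = C.
Compute ∂F/∂y' = −λ y' / sqrt(1 + y'^2). Then
    y − λ sqrt(1 + y'^2) + λ y'^2 / sqrt(1 + y'^2) = C
    ⇒  y − λ / sqrt(1 + y'^2) = C.
Solving for y' and integrating gives
    (x − a)^2 + (y − b)^2 = λ^2,
a circular arc of radius λ. The constants a, b are determined by the endpoint conditions y(-7) = y(15) = 0, and λ is fixed implicitly by the length constraint
    ∫_{-7}^{15} sqrt(1 + y'^2) dx = L.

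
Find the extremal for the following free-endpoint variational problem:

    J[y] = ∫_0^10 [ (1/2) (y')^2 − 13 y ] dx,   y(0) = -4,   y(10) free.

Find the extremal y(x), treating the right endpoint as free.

The Lagrangian L = (1/2) (y')^2 − 13 y gives
    ∂L/∂y = −13,   ∂L/∂y' = y'.
Euler-Lagrange: d/dx(y') − (−13) = 0, i.e. y'' + 13 = 0, so
    y(x) = −(13/2) x^2 + C1 x + C2.
Fixed left endpoint y(0) = -4 ⇒ C2 = -4.
The right endpoint x = 10 is free, so the natural (transversality) condition is ∂L/∂y' |_{x=10} = 0, i.e. y'(10) = 0.
Compute y'(x) = −13 x + C1, so y'(10) = −130 + C1 = 0 ⇒ C1 = 130.
Therefore the extremal is
    y(x) = −(13/2) x^2 + 130 x − 4.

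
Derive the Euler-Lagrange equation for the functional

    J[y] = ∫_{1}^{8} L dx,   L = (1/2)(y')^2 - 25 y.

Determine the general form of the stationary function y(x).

The Lagrangian is L = (1/2)(y')^2 - 25 y.
∂L/∂y = -25.
∂L/∂y' = y'.
The Euler-Lagrange equation d/dx(∂L/∂y') − ∂L/∂y = 0 becomes:
    y'' + 25 = 0
General solution: y(x) = -(25/2) x^2 + A x + B, where A and B are arbitrary constants fixed by the endpoint conditions.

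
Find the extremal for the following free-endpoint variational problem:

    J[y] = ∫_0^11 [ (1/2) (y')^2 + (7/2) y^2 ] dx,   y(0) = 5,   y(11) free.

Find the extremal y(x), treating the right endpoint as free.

The Lagrangian L = (1/2) (y')^2 + (7/2) y^2 gives
    ∂L/∂y = 7 y,   ∂L/∂y' = y'.
Euler-Lagrange: y'' − 7 y = 0.
With k = sqrt(7), the general solution is
    y(x) = A cosh(sqrt(7) x) + B sinh(sqrt(7) x).
Fixed left endpoint y(0) = 5 ⇒ A = 5.
The right endpoint x = 11 is free, so the natural (transversality) condition is ∂L/∂y' |_{x=11} = 0, i.e. y'(11) = 0.
Compute y'(x) = A k sinh(k x) + B k cosh(k x), so
    y'(11) = A k sinh(k·11) + B k cosh(k·11) = 0
    ⇒ B = −A tanh(k·11) = − 5 tanh(sqrt(7)·11).
Therefore the extremal is
    y(x) = 5 cosh(sqrt(7) x) − 5 tanh(sqrt(7)·11) sinh(sqrt(7) x).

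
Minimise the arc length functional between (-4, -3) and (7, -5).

Arc-length functional: J[y] = ∫ sqrt(1 + (y')^2) dx.
Lagrangian L = sqrt(1 + (y')^2) has no explicit y dependence, so ∂L/∂y = 0 and the Euler-Lagrange equation gives
    d/dx( y' / sqrt(1 + (y')^2) ) = 0  ⇒  y' / sqrt(1 + (y')^2) = const.
Hence y' is constant, so y(x) is affine.
Fitting the endpoints (-4, -3) and (7, -5):
    slope m = ((-5) − (-3)) / (7 − (-4)) = -2/11,
    intercept c = (-3) − m·(-4) = -41/11.
Extremal: y(x) = (-2/11) x - 41/11.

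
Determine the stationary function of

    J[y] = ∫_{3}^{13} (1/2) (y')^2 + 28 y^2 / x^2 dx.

The Lagrangian is L = (1/2) (y')^2 + 28 y^2 / x^2.
Compute ∂L/∂y = 56y/x^2, ∂L/∂y' = y'.
The Euler-Lagrange equation d/dx(∂L/∂y') − ∂L/∂y = 0 reduces to
    y'' − 56/x^2 · y = 0  (x > 0).
Its general solution is
    y(x) = A x^8 + B x^(-7),
with A, B fixed by the endpoint conditions.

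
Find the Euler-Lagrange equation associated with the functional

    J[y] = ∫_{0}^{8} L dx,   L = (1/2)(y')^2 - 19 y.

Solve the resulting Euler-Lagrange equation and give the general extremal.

The Lagrangian is L = (1/2)(y')^2 - 19 y.
∂L/∂y = -19.
∂L/∂y' = y'.
The Euler-Lagrange equation d/dx(∂L/∂y') − ∂L/∂y = 0 becomes:
    y'' + 19 = 0
General solution: y(x) = -(19/2) x^2 + A x + B, where A and B are arbitrary constants fixed by the endpoint conditions.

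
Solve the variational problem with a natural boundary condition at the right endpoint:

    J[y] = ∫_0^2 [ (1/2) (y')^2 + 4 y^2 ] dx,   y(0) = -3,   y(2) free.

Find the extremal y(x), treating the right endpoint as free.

The Lagrangian L = (1/2) (y')^2 + 4 y^2 gives
    ∂L/∂y = 8 y,   ∂L/∂y' = y'.
Euler-Lagrange: y'' − 8 y = 0.
With k = sqrt(8), the general solution is
    y(x) = A cosh(sqrt(8) x) + B sinh(sqrt(8) x).
Fixed left endpoint y(0) = -3 ⇒ A = -3.
The right endpoint x = 2 is free, so the natural (transversality) condition is ∂L/∂y' |_{x=2} = 0, i.e. y'(2) = 0.
Compute y'(x) = A k sinh(k x) + B k cosh(k x), so
    y'(2) = A k sinh(k·2) + B k cosh(k·2) = 0
    ⇒ B = −A tanh(k·2) = 3 tanh(sqrt(8)·2).
Therefore the extremal is
    y(x) = −3 cosh(sqrt(8) x) + 3 tanh(sqrt(8)·2) sinh(sqrt(8) x).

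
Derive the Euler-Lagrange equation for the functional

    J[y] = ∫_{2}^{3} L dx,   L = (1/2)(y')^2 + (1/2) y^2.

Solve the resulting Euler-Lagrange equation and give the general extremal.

The Lagrangian is L = (1/2)(y')^2 + (1/2) y^2.
∂L/∂y = y.
∂L/∂y' = y'.
The Euler-Lagrange equation d/dx(∂L/∂y') − ∂L/∂y = 0 becomes:
    y'' - y = 0
General solution: y(x) = A e^x + B e^(-x), where A and B are arbitrary constants fixed by the endpoint conditions.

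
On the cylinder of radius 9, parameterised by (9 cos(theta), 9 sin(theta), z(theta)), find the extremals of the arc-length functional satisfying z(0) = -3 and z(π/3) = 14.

Parameterise the cylinder of radius R = 9 as
    r(θ) = (9 cos θ, 9 sin θ, z(θ)).
The arc-length element is
    ds = sqrt(81 + (dz/dθ)^2) dθ,
so the Lagrangian is L = sqrt(81 + z'^2).
L depends on z' only, not on z or θ, so ∂L/∂z = 0 and
    ∂L/∂z' = z' / sqrt(81 + z'^2).
The Euler-Lagrange equation gives
    d/dθ( z' / sqrt(81 + z'^2) ) = 0,
so z' is constant. Integrating once:
    z(θ) = a θ + b,
a helix on the cylinder (a straight line when the cylinder is unrolled). The constants a, b are determined by the endpoint conditions.
With endpoint conditions z(0) = -3 and z(π/3) = 14: from z(0) = b we get b = -3, and a·π/3 + -3 = 14 gives a = 51/π, so
    z(θ) = (51/π) θ − 3.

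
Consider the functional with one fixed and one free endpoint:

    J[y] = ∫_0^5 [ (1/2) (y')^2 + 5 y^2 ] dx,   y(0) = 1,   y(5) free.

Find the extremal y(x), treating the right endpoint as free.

The Lagrangian L = (1/2) (y')^2 + 5 y^2 gives
    ∂L/∂y = 10 y,   ∂L/∂y' = y'.
Euler-Lagrange: y'' − 10 y = 0.
With k = sqrt(10), the general solution is
    y(x) = A cosh(sqrt(10) x) + B sinh(sqrt(10) x).
Fixed left endpoint y(0) = 1 ⇒ A = 1.
The right endpoint x = 5 is free, so the natural (transversality) condition is ∂L/∂y' |_{x=5} = 0, i.e. y'(5) = 0.
Compute y'(x) = A k sinh(k x) + B k cosh(k x), so
    y'(5) = A k sinh(k·5) + B k cosh(k·5) = 0
    ⇒ B = −A tanh(k·5) = − tanh(sqrt(10)·5).
Therefore the extremal is
    y(x) = cosh(sqrt(10) x) − tanh(sqrt(10)·5) sinh(sqrt(10) x).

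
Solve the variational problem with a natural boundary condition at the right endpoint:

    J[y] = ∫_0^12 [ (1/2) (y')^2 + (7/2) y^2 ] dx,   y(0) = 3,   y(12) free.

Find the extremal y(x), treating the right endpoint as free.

The Lagrangian L = (1/2) (y')^2 + (7/2) y^2 gives
    ∂L/∂y = 7 y,   ∂L/∂y' = y'.
Euler-Lagrange: y'' − 7 y = 0.
With k = sqrt(7), the general solution is
    y(x) = A cosh(sqrt(7) x) + B sinh(sqrt(7) x).
Fixed left endpoint y(0) = 3 ⇒ A = 3.
The right endpoint x = 12 is free, so the natural (transversality) condition is ∂L/∂y' |_{x=12} = 0, i.e. y'(12) = 0.
Compute y'(x) = A k sinh(k x) + B k cosh(k x), so
    y'(12) = A k sinh(k·12) + B k cosh(k·12) = 0
    ⇒ B = −A tanh(k·12) = − 3 tanh(sqrt(7)·12).
Therefore the extremal is
    y(x) = 3 cosh(sqrt(7) x) − 3 tanh(sqrt(7)·12) sinh(sqrt(7) x).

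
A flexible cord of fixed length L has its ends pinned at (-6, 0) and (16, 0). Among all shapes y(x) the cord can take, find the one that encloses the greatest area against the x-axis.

Set up the augmented Lagrangian using a multiplier λ for the length constraint:
    F(y, y') = y − λ sqrt(1 + y'^2).
F has no explicit x dependence, so the Beltrami identity yields a first integral
    F − y' ∂F/∂y' = C.
Compute ∂F/∂y' = −λ y' / sqrt(1 + y'^2). Then
    y − λ sqrt(1 + y'^2) + λ y'^2 / sqrt(1 + y'^2) = C
    ⇒  y − λ / sqrt(1 + y'^2) = C.
Solving for y' and integrating gives
    (x − a)^2 + (y − b)^2 = λ^2,
a circular arc of radius λ. The constants a, b are determined by the endpoint conditions y(-6) = y(16) = 0, and λ is fixed implicitly by the length constraint
    ∫_{-6}^{16} sqrt(1 + y'^2) dx = L.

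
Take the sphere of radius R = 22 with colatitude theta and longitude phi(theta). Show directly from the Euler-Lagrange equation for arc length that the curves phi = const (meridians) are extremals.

On the sphere of radius R = 22 with spherical coordinates (θ, φ), the induced metric is
    ds^2 = 484(dθ^2 + sin^2(θ) dφ^2).
Using θ as the parameter, the arc-length functional becomes
    J[φ] = ∫ 22 sqrt(1 + sin^2(θ) (dφ/dθ)^2) dθ.
So L = 22 sqrt(1 + sin^2(θ) φ'^2). Compute
    ∂L/∂φ = 0  (L has no explicit φ dependence),
    ∂L/∂φ' = 22 sin^2(θ) φ' / sqrt(1 + sin^2(θ) φ'^2).
For the candidate φ(θ) = c (constant), φ' = 0, so ∂L/∂φ' evaluated along the candidate vanishes, and ∂L/∂φ is identically zero. Hence
    d/dθ(∂L/∂φ') − ∂L/∂φ = 0
is satisfied. Therefore meridians φ = const are extremals of arc length — they are geodesics on the sphere.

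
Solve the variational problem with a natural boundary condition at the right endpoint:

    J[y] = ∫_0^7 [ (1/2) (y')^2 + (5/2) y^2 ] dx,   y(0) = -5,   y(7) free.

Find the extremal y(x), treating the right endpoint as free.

The Lagrangian L = (1/2) (y')^2 + (5/2) y^2 gives
    ∂L/∂y = 5 y,   ∂L/∂y' = y'.
Euler-Lagrange: y'' − 5 y = 0.
With k = sqrt(5), the general solution is
    y(x) = A cosh(sqrt(5) x) + B sinh(sqrt(5) x).
Fixed left endpoint y(0) = -5 ⇒ A = -5.
The right endpoint x = 7 is free, so the natural (transversality) condition is ∂L/∂y' |_{x=7} = 0, i.e. y'(7) = 0.
Compute y'(x) = A k sinh(k x) + B k cosh(k x), so
    y'(7) = A k sinh(k·7) + B k cosh(k·7) = 0
    ⇒ B = −A tanh(k·7) = 5 tanh(sqrt(5)·7).
Therefore the extremal is
    y(x) = −5 cosh(sqrt(5) x) + 5 tanh(sqrt(5)·7) sinh(sqrt(5) x).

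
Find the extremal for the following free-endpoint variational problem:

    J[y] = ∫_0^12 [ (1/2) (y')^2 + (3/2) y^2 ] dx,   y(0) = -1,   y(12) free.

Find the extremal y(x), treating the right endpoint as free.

The Lagrangian L = (1/2) (y')^2 + (3/2) y^2 gives
    ∂L/∂y = 3 y,   ∂L/∂y' = y'.
Euler-Lagrange: y'' − 3 y = 0.
With k = sqrt(3), the general solution is
    y(x) = A cosh(sqrt(3) x) + B sinh(sqrt(3) x).
Fixed left endpoint y(0) = -1 ⇒ A = -1.
The right endpoint x = 12 is free, so the natural (transversality) condition is ∂L/∂y' |_{x=12} = 0, i.e. y'(12) = 0.
Compute y'(x) = A k sinh(k x) + B k cosh(k x), so
    y'(12) = A k sinh(k·12) + B k cosh(k·12) = 0
    ⇒ B = −A tanh(k·12) = tanh(sqrt(3)·12).
Therefore the extremal is
    y(x) = −cosh(sqrt(3) x) + tanh(sqrt(3)·12) sinh(sqrt(3) x).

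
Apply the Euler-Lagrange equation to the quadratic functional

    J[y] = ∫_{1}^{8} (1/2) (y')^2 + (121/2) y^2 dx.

The Lagrangian is L = (1/2) (y')^2 + (121/2) y^2.
Compute ∂L/∂y = 121y, ∂L/∂y' = y'.
The Euler-Lagrange equation d/dx(∂L/∂y') − ∂L/∂y = 0 reduces to
    y'' − 121 y = 0.
Its general solution is
    y(x) = A e^(11x) + B e^(−11x),
with A, B fixed by the endpoint conditions.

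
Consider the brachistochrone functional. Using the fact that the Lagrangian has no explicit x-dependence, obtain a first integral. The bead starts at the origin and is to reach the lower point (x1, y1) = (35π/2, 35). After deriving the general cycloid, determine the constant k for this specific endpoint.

The Lagrangian L = sqrt((1 + y'^2) / y) has no explicit x dependence, so the Beltrami identity applies:
    L − y' ∂L/∂y' = C.
Compute ∂L/∂y' = y' / sqrt(y (1 + y'^2)).
Substitute:
    sqrt((1 + y'^2)/y) − y'·y' / sqrt(y (1 + y'^2))
    = (1 + y'^2) / sqrt(y (1 + y'^2)) − y'^2 / sqrt(y (1 + y'^2))
    = 1 / sqrt(y (1 + y'^2)) = C.
Squaring and rearranging gives the first integral
    y (1 + y'^2) = 1/C^2 =: k   (constant).
Solving this first-order ODE by the substitution
    y = (k/2)(1 − cos θ)
yields the cycloid parameterisation
    x(θ) = (k/2)(θ − sin θ),   y(θ) = (k/2)(1 − cos θ).
The constant k is fixed by the endpoint condition.
Now fit the given lower endpoint (x1, y1) = (35π/2, 35). At the bottom of the first arch (θ = π), the parametric equations give
    y(π) = (k/2)(1 − cos π) = k,
    x(π) = (k/2)(π − sin π) = kπ/2.
Matching y(π) = 35 gives k = 35, consistent with x(π) = 35π/2. Therefore the specific cycloid is
    x(θ) = (35/2)(θ − sin θ),   y(θ) = (35/2)(1 − cos θ).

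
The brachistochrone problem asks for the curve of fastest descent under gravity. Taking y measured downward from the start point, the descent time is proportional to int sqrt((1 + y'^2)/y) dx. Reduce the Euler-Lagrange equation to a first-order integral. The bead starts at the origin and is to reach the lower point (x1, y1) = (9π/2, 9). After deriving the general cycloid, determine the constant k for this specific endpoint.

The Lagrangian L = sqrt((1 + y'^2) / y) has no explicit x dependence, so the Beltrami identity applies:
    L − y' ∂L/∂y' = C.
Compute ∂L/∂y' = y' / sqrt(y (1 + y'^2)).
Substitute:
    sqrt((1 + y'^2)/y) − y'·y' / sqrt(y (1 + y'^2))
    = (1 + y'^2) / sqrt(y (1 + y'^2)) − y'^2 / sqrt(y (1 + y'^2))
    = 1 / sqrt(y (1 + y'^2)) = C.
Squaring and rearranging gives the first integral
    y (1 + y'^2) = 1/C^2 =: k   (constant).
Solving this first-order ODE by the substitution
    y = (k/2)(1 − cos θ)
yields the cycloid parameterisation
    x(θ) = (k/2)(θ − sin θ),   y(θ) = (k/2)(1 − cos θ).
The constant k is fixed by the endpoint condition.
Now fit the given lower endpoint (x1, y1) = (9π/2, 9). At the bottom of the first arch (θ = π), the parametric equations give
    y(π) = (k/2)(1 − cos π) = k,
    x(π) = (k/2)(π − sin π) = kπ/2.
Matching y(π) = 9 gives k = 9, consistent with x(π) = 9π/2. Therefore the specific cycloid is
    x(θ) = (9/2)(θ − sin θ),   y(θ) = (9/2)(1 − cos θ).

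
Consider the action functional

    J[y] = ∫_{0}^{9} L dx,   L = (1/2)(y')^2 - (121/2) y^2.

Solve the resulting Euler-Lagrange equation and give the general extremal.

The Lagrangian is L = (1/2)(y')^2 - (121/2) y^2.
∂L/∂y = -121y.
∂L/∂y' = y'.
The Euler-Lagrange equation d/dx(∂L/∂y') − ∂L/∂y = 0 becomes:
    y'' + 121 y = 0
General solution: y(x) = A sin(11x) + B cos(11x), where A and B are arbitrary constants fixed by the endpoint conditions.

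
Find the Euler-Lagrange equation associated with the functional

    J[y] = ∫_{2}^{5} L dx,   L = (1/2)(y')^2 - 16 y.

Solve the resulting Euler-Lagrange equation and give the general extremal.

The Lagrangian is L = (1/2)(y')^2 - 16 y.
∂L/∂y = -16.
∂L/∂y' = y'.
The Euler-Lagrange equation d/dx(∂L/∂y') − ∂L/∂y = 0 becomes:
    y'' + 16 = 0
General solution: y(x) = -8 x^2 + A x + B, where A and B are arbitrary constants fixed by the endpoint conditions.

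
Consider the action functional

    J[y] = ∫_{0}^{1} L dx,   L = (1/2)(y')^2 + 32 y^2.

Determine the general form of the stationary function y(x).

The Lagrangian is L = (1/2)(y')^2 + 32 y^2.
∂L/∂y = 64y.
∂L/∂y' = y'.
The Euler-Lagrange equation d/dx(∂L/∂y') − ∂L/∂y = 0 becomes:
    y'' - 64 y = 0
General solution: y(x) = A e^(8x) + B e^(-8x), where A and B are arbitrary constants fixed by the endpoint conditions.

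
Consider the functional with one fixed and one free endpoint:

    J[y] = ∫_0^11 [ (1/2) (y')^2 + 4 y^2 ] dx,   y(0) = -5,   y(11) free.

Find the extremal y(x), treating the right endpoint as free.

The Lagrangian L = (1/2) (y')^2 + 4 y^2 gives
    ∂L/∂y = 8 y,   ∂L/∂y' = y'.
Euler-Lagrange: y'' − 8 y = 0.
With k = sqrt(8), the general solution is
    y(x) = A cosh(sqrt(8) x) + B sinh(sqrt(8) x).
Fixed left endpoint y(0) = -5 ⇒ A = -5.
The right endpoint x = 11 is free, so the natural (transversality) condition is ∂L/∂y' |_{x=11} = 0, i.e. y'(11) = 0.
Compute y'(x) = A k sinh(k x) + B k cosh(k x), so
    y'(11) = A k sinh(k·11) + B k cosh(k·11) = 0
    ⇒ B = −A tanh(k·11) = 5 tanh(sqrt(8)·11).
Therefore the extremal is
    y(x) = −5 cosh(sqrt(8) x) + 5 tanh(sqrt(8)·11) sinh(sqrt(8) x).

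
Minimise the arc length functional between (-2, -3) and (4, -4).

Arc-length functional: J[y] = ∫ sqrt(1 + (y')^2) dx.
Lagrangian L = sqrt(1 + (y')^2) has no explicit y dependence, so ∂L/∂y = 0 and the Euler-Lagrange equation gives
    d/dx( y' / sqrt(1 + (y')^2) ) = 0  ⇒  y' / sqrt(1 + (y')^2) = const.
Hence y' is constant, so y(x) is affine.
Fitting the endpoints (-2, -3) and (4, -4):
    slope m = ((-4) − (-3)) / (4 − (-2)) = -1/6,
    intercept c = (-3) − m·(-2) = -10/3.
Extremal: y(x) = (-1/6) x - 10/3.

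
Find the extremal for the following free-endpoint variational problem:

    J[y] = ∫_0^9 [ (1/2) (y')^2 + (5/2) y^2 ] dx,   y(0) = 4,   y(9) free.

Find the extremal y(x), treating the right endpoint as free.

The Lagrangian L = (1/2) (y')^2 + (5/2) y^2 gives
    ∂L/∂y = 5 y,   ∂L/∂y' = y'.
Euler-Lagrange: y'' − 5 y = 0.
With k = sqrt(5), the general solution is
    y(x) = A cosh(sqrt(5) x) + B sinh(sqrt(5) x).
Fixed left endpoint y(0) = 4 ⇒ A = 4.
The right endpoint x = 9 is free, so the natural (transversality) condition is ∂L/∂y' |_{x=9} = 0, i.e. y'(9) = 0.
Compute y'(x) = A k sinh(k x) + B k cosh(k x), so
    y'(9) = A k sinh(k·9) + B k cosh(k·9) = 0
    ⇒ B = −A tanh(k·9) = − 4 tanh(sqrt(5)·9).
Therefore the extremal is
    y(x) = 4 cosh(sqrt(5) x) − 4 tanh(sqrt(5)·9) sinh(sqrt(5) x).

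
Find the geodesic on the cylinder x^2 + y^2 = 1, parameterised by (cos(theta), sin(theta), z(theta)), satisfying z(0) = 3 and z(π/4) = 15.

Parameterise the cylinder of radius R = 1 as
    r(θ) = (cos θ, sin θ, z(θ)).
The arc-length element is
    ds = sqrt(1 + (dz/dθ)^2) dθ,
so the Lagrangian is L = sqrt(1 + z'^2).
L depends on z' only, not on z or θ, so ∂L/∂z = 0 and
    ∂L/∂z' = z' / sqrt(1 + z'^2).
The Euler-Lagrange equation gives
    d/dθ( z' / sqrt(1 + z'^2) ) = 0,
so z' is constant. Integrating once:
    z(θ) = a θ + b,
a helix on the cylinder (a straight line when the cylinder is unrolled). The constants a, b are determined by the endpoint conditions.
With endpoint conditions z(0) = 3 and z(π/4) = 15: from z(0) = b we get b = 3, and a·π/4 + 3 = 15 gives a = 48/π, so
    z(θ) = (48/π) θ + 3.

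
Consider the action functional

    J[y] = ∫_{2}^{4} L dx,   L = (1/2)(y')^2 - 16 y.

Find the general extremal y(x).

The Lagrangian is L = (1/2)(y')^2 - 16 y.
∂L/∂y = -16.
∂L/∂y' = y'.
The Euler-Lagrange equation d/dx(∂L/∂y') − ∂L/∂y = 0 becomes:
    y'' + 16 = 0
General solution: y(x) = -8 x^2 + A x + B, where A and B are arbitrary constants fixed by the endpoint conditions.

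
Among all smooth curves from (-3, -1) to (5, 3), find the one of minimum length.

Arc-length functional: J[y] = ∫ sqrt(1 + (y')^2) dx.
Lagrangian L = sqrt(1 + (y')^2) has no explicit y dependence, so ∂L/∂y = 0 and the Euler-Lagrange equation gives
    d/dx( y' / sqrt(1 + (y')^2) ) = 0  ⇒  y' / sqrt(1 + (y')^2) = const.
Hence y' is constant, so y(x) is affine.
Fitting the endpoints (-3, -1) and (5, 3):
    slope m = (3 − (-1)) / (5 − (-3)) = 1/2,
    intercept c = (-1) − m·(-3) = 1/2.
Extremal: y(x) = (1/2) x + 1/2.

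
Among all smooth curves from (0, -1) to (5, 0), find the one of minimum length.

Arc-length functional: J[y] = ∫ sqrt(1 + (y')^2) dx.
Lagrangian L = sqrt(1 + (y')^2) has no explicit y dependence, so ∂L/∂y = 0 and the Euler-Lagrange equation gives
    d/dx( y' / sqrt(1 + (y')^2) ) = 0  ⇒  y' / sqrt(1 + (y')^2) = const.
Hence y' is constant, so y(x) is affine.
Fitting the endpoints (0, -1) and (5, 0):
    slope m = (0 − (-1)) / (5 − 0) = 1/5,
    intercept c = (-1) − m·0 = -1.
Extremal: y(x) = (1/5) x - 1.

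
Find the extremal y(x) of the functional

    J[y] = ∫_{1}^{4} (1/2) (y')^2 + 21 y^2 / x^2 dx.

The Lagrangian is L = (1/2) (y')^2 + 21 y^2 / x^2.
Compute ∂L/∂y = 42y/x^2, ∂L/∂y' = y'.
The Euler-Lagrange equation d/dx(∂L/∂y') − ∂L/∂y = 0 reduces to
    y'' − 42/x^2 · y = 0  (x > 0).
Its general solution is
    y(x) = A x^7 + B x^(-6),
with A, B fixed by the endpoint conditions.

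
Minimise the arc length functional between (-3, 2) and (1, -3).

Arc-length functional: J[y] = ∫ sqrt(1 + (y')^2) dx.
Lagrangian L = sqrt(1 + (y')^2) has no explicit y dependence, so ∂L/∂y = 0 and the Euler-Lagrange equation gives
    d/dx( y' / sqrt(1 + (y')^2) ) = 0  ⇒  y' / sqrt(1 + (y')^2) = const.
Hence y' is constant, so y(x) is affine.
Fitting the endpoints (-3, 2) and (1, -3):
    slope m = ((-3) − 2) / (1 − (-3)) = -5/4,
    intercept c = 2 − m·(-3) = -7/4.
Extremal: y(x) = (-5/4) x - 7/4.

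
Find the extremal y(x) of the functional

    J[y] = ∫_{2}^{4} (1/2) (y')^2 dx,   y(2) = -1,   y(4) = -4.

The Lagrangian is L = (1/2) (y')^2.
Compute ∂L/∂y = 0, ∂L/∂y' = y'.
The Euler-Lagrange equation d/dx(∂L/∂y') − ∂L/∂y = 0 reduces to
    y'' = 0.
Its general solution is
    y(x) = A x + B,
with A, B fixed by the endpoint conditions.
Applying the endpoint conditions y(2) = -1 and y(4) = -4: solve A·2 + B = -1 and A·4 + B = -4. Subtracting gives A(4 − 2) = -4 − -1, so A = -3/2, and B = -1 − A·2 = 2. Therefore
    y(x) = (-3/2) x + 2.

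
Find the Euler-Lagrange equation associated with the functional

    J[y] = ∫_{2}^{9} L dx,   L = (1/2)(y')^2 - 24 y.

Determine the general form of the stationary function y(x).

The Lagrangian is L = (1/2)(y')^2 - 24 y.
∂L/∂y = -24.
∂L/∂y' = y'.
The Euler-Lagrange equation d/dx(∂L/∂y') − ∂L/∂y = 0 becomes:
    y'' + 24 = 0
General solution: y(x) = -12 x^2 + A x + B, where A and B are arbitrary constants fixed by the endpoint conditions.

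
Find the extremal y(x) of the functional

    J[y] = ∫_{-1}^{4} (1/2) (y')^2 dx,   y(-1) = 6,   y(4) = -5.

The Lagrangian is L = (1/2) (y')^2.
Compute ∂L/∂y = 0, ∂L/∂y' = y'.
The Euler-Lagrange equation d/dx(∂L/∂y') − ∂L/∂y = 0 reduces to
    y'' = 0.
Its general solution is
    y(x) = A x + B,
with A, B fixed by the endpoint conditions.
Applying the endpoint conditions y(-1) = 6 and y(4) = -5: solve A·-1 + B = 6 and A·4 + B = -5. Subtracting gives A(4 − -1) = -5 − 6, so A = -11/5, and B = 6 − A·-1 = 19/5. Therefore
    y(x) = (-11/5) x + 19/5.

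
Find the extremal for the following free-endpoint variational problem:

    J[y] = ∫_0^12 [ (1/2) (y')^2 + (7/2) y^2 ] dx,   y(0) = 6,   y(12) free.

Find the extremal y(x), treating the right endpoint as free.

The Lagrangian L = (1/2) (y')^2 + (7/2) y^2 gives
    ∂L/∂y = 7 y,   ∂L/∂y' = y'.
Euler-Lagrange: y'' − 7 y = 0.
With k = sqrt(7), the general solution is
    y(x) = A cosh(sqrt(7) x) + B sinh(sqrt(7) x).
Fixed left endpoint y(0) = 6 ⇒ A = 6.
The right endpoint x = 12 is free, so the natural (transversality) condition is ∂L/∂y' |_{x=12} = 0, i.e. y'(12) = 0.
Compute y'(x) = A k sinh(k x) + B k cosh(k x), so
    y'(12) = A k sinh(k·12) + B k cosh(k·12) = 0
    ⇒ B = −A tanh(k·12) = − 6 tanh(sqrt(7)·12).
Therefore the extremal is
    y(x) = 6 cosh(sqrt(7) x) − 6 tanh(sqrt(7)·12) sinh(sqrt(7) x).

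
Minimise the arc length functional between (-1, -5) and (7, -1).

Arc-length functional: J[y] = ∫ sqrt(1 + (y')^2) dx.
Lagrangian L = sqrt(1 + (y')^2) has no explicit y dependence, so ∂L/∂y = 0 and the Euler-Lagrange equation gives
    d/dx( y' / sqrt(1 + (y')^2) ) = 0  ⇒  y' / sqrt(1 + (y')^2) = const.
Hence y' is constant, so y(x) is affine.
Fitting the endpoints (-1, -5) and (7, -1):
    slope m = ((-1) − (-5)) / (7 − (-1)) = 1/2,
    intercept c = (-5) − m·(-1) = -9/2.
Extremal: y(x) = (1/2) x - 9/2.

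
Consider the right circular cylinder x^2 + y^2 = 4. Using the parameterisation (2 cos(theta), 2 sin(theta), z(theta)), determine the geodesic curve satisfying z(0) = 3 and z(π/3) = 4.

Parameterise the cylinder of radius R = 2 as
    r(θ) = (2 cos θ, 2 sin θ, z(θ)).
The arc-length element is
    ds = sqrt(4 + (dz/dθ)^2) dθ,
so the Lagrangian is L = sqrt(4 + z'^2).
L depends on z' only, not on z or θ, so ∂L/∂z = 0 and
    ∂L/∂z' = z' / sqrt(4 + z'^2).
The Euler-Lagrange equation gives
    d/dθ( z' / sqrt(4 + z'^2) ) = 0,
so z' is constant. Integrating once:
    z(θ) = a θ + b,
a helix on the cylinder (a straight line when the cylinder is unrolled). The constants a, b are determined by the endpoint conditions.
With endpoint conditions z(0) = 3 and z(π/3) = 4: from z(0) = b we get b = 3, and a·π/3 + 3 = 4 gives a = 3/π, so
    z(θ) = (3/π) θ + 3.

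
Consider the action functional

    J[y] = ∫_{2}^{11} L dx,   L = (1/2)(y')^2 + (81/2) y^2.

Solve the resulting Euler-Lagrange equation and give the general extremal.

The Lagrangian is L = (1/2)(y')^2 + (81/2) y^2.
∂L/∂y = 81y.
∂L/∂y' = y'.
The Euler-Lagrange equation d/dx(∂L/∂y') − ∂L/∂y = 0 becomes:
    y'' - 81 y = 0
General solution: y(x) = A e^(9x) + B e^(-9x), where A and B are arbitrary constants fixed by the endpoint conditions.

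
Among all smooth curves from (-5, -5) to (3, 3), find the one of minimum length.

Arc-length functional: J[y] = ∫ sqrt(1 + (y')^2) dx.
Lagrangian L = sqrt(1 + (y')^2) has no explicit y dependence, so ∂L/∂y = 0 and the Euler-Lagrange equation gives
    d/dx( y' / sqrt(1 + (y')^2) ) = 0  ⇒  y' / sqrt(1 + (y')^2) = const.
Hence y' is constant, so y(x) is affine.
Fitting the endpoints (-5, -5) and (3, 3):
    slope m = (3 − (-5)) / (3 − (-5)) = 1,
    intercept c = (-5) − m·(-5) = 0.
Extremal: y(x) = x.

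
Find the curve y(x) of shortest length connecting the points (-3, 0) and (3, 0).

Arc-length functional: J[y] = ∫ sqrt(1 + (y')^2) dx.
Lagrangian L = sqrt(1 + (y')^2) has no explicit y dependence, so ∂L/∂y = 0 and the Euler-Lagrange equation gives
    d/dx( y' / sqrt(1 + (y')^2) ) = 0  ⇒  y' / sqrt(1 + (y')^2) = const.
Hence y' is constant, so y(x) is affine.
Fitting the endpoints (-3, 0) and (3, 0):
    slope m = (0 − 0) / (3 − (-3)) = 0,
    intercept c = 0 − m·(-3) = 0.
Extremal: y(x) = 0.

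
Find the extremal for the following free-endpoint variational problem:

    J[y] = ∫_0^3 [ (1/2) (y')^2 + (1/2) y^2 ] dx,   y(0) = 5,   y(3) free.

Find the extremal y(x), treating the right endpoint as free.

The Lagrangian L = (1/2) (y')^2 + (1/2) y^2 gives
    ∂L/∂y = 1 y,   ∂L/∂y' = y'.
Euler-Lagrange: y'' − y = 0.
With k = 1, the general solution is
    y(x) = A cosh(x) + B sinh(x).
Fixed left endpoint y(0) = 5 ⇒ A = 5.
The right endpoint x = 3 is free, so the natural (transversality) condition is ∂L/∂y' |_{x=3} = 0, i.e. y'(3) = 0.
Compute y'(x) = A k sinh(k x) + B k cosh(k x), so
    y'(3) = A k sinh(k·3) + B k cosh(k·3) = 0
    ⇒ B = −A tanh(k·3) = − 5 tanh(1·3).
Therefore the extremal is
    y(x) = 5 cosh(1 x) − 5 tanh(1·3) sinh(1 x).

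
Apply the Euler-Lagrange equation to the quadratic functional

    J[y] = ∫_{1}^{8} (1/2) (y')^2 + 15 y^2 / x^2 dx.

The Lagrangian is L = (1/2) (y')^2 + 15 y^2 / x^2.
Compute ∂L/∂y = 30y/x^2, ∂L/∂y' = y'.
The Euler-Lagrange equation d/dx(∂L/∂y') − ∂L/∂y = 0 reduces to
    y'' − 30/x^2 · y = 0  (x > 0).
Its general solution is
    y(x) = A x^6 + B x^(-5),
with A, B fixed by the endpoint conditions.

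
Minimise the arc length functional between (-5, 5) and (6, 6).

Arc-length functional: J[y] = ∫ sqrt(1 + (y')^2) dx.
Lagrangian L = sqrt(1 + (y')^2) has no explicit y dependence, so ∂L/∂y = 0 and the Euler-Lagrange equation gives
    d/dx( y' / sqrt(1 + (y')^2) ) = 0  ⇒  y' / sqrt(1 + (y')^2) = const.
Hence y' is constant, so y(x) is affine.
Fitting the endpoints (-5, 5) and (6, 6):
    slope m = (6 − 5) / (6 − (-5)) = 1/11,
    intercept c = 5 − m·(-5) = 60/11.
Extremal: y(x) = (1/11) x + 60/11.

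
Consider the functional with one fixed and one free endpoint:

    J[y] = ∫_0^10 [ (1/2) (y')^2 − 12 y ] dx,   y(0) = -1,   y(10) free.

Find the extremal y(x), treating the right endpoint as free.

The Lagrangian L = (1/2) (y')^2 − 12 y gives
    ∂L/∂y = −12,   ∂L/∂y' = y'.
Euler-Lagrange: d/dx(y') − (−12) = 0, i.e. y'' + 12 = 0, so
    y(x) = −(12/2) x^2 + C1 x + C2.
Fixed left endpoint y(0) = -1 ⇒ C2 = -1.
The right endpoint x = 10 is free, so the natural (transversality) condition is ∂L/∂y' |_{x=10} = 0, i.e. y'(10) = 0.
Compute y'(x) = −12 x + C1, so y'(10) = −120 + C1 = 0 ⇒ C1 = 120.
Therefore the extremal is
    y(x) = −6 x^2 + 120 x − 1.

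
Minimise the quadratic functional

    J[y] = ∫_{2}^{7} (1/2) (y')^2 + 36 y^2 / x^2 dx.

The Lagrangian is L = (1/2) (y')^2 + 36 y^2 / x^2.
Compute ∂L/∂y = 72y/x^2, ∂L/∂y' = y'.
The Euler-Lagrange equation d/dx(∂L/∂y') − ∂L/∂y = 0 reduces to
    y'' − 72/x^2 · y = 0  (x > 0).
Its general solution is
    y(x) = A x^9 + B x^(-8),
with A, B fixed by the endpoint conditions.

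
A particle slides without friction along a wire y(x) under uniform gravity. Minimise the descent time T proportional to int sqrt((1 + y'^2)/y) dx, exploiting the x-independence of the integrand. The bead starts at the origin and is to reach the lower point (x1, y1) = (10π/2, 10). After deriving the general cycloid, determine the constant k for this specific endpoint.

The Lagrangian L = sqrt((1 + y'^2) / y) has no explicit x dependence, so the Beltrami identity applies:
    L − y' ∂L/∂y' = C.
Compute ∂L/∂y' = y' / sqrt(y (1 + y'^2)).
Substitute:
    sqrt((1 + y'^2)/y) − y'·y' / sqrt(y (1 + y'^2))
    = (1 + y'^2) / sqrt(y (1 + y'^2)) − y'^2 / sqrt(y (1 + y'^2))
    = 1 / sqrt(y (1 + y'^2)) = C.
Squaring and rearranging gives the first integral
    y (1 + y'^2) = 1/C^2 =: k   (constant).
Solving this first-order ODE by the substitution
    y = (k/2)(1 − cos θ)
yields the cycloid parameterisation
    x(θ) = (k/2)(θ − sin θ),   y(θ) = (k/2)(1 − cos θ).
The constant k is fixed by the endpoint condition.
Now fit the given lower endpoint (x1, y1) = (10π/2, 10). At the bottom of the first arch (θ = π), the parametric equations give
    y(π) = (k/2)(1 − cos π) = k,
    x(π) = (k/2)(π − sin π) = kπ/2.
Matching y(π) = 10 gives k = 10, consistent with x(π) = 10π/2. Therefore the specific cycloid is
    x(θ) = (10/2)(θ − sin θ),   y(θ) = (10/2)(1 − cos θ).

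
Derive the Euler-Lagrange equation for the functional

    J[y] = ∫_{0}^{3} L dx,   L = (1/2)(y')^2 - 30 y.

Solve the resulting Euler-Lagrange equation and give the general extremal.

The Lagrangian is L = (1/2)(y')^2 - 30 y.
∂L/∂y = -30.
∂L/∂y' = y'.
The Euler-Lagrange equation d/dx(∂L/∂y') − ∂L/∂y = 0 becomes:
    y'' + 30 = 0
General solution: y(x) = -15 x^2 + A x + B, where A and B are arbitrary constants fixed by the endpoint conditions.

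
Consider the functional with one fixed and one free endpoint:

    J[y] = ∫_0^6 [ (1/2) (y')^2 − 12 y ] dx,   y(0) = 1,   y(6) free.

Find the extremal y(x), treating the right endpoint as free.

The Lagrangian L = (1/2) (y')^2 − 12 y gives
    ∂L/∂y = −12,   ∂L/∂y' = y'.
Euler-Lagrange: d/dx(y') − (−12) = 0, i.e. y'' + 12 = 0, so
    y(x) = −(12/2) x^2 + C1 x + C2.
Fixed left endpoint y(0) = 1 ⇒ C2 = 1.
The right endpoint x = 6 is free, so the natural (transversality) condition is ∂L/∂y' |_{x=6} = 0, i.e. y'(6) = 0.
Compute y'(x) = −12 x + C1, so y'(6) = −72 + C1 = 0 ⇒ C1 = 72.
Therefore the extremal is
    y(x) = −6 x^2 + 72 x + 1.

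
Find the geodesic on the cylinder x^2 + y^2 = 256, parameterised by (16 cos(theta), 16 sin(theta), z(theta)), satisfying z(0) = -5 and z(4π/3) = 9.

Parameterise the cylinder of radius R = 16 as
    r(θ) = (16 cos θ, 16 sin θ, z(θ)).
The arc-length element is
    ds = sqrt(256 + (dz/dθ)^2) dθ,
so the Lagrangian is L = sqrt(256 + z'^2).
L depends on z' only, not on z or θ, so ∂L/∂z = 0 and
    ∂L/∂z' = z' / sqrt(256 + z'^2).
The Euler-Lagrange equation gives
    d/dθ( z' / sqrt(256 + z'^2) ) = 0,
so z' is constant. Integrating once:
    z(θ) = a θ + b,
a helix on the cylinder (a straight line when the cylinder is unrolled). The constants a, b are determined by the endpoint conditions.
With endpoint conditions z(0) = -5 and z(4π/3) = 9: from z(0) = b we get b = -5, and a·4π/3 + -5 = 9 gives a = 21/(2π), so
    z(θ) = (21/(2π)) θ − 5.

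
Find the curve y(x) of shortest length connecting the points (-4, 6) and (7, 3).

Arc-length functional: J[y] = ∫ sqrt(1 + (y')^2) dx.
Lagrangian L = sqrt(1 + (y')^2) has no explicit y dependence, so ∂L/∂y = 0 and the Euler-Lagrange equation gives
    d/dx( y' / sqrt(1 + (y')^2) ) = 0  ⇒  y' / sqrt(1 + (y')^2) = const.
Hence y' is constant, so y(x) is affine.
Fitting the endpoints (-4, 6) and (7, 3):
    slope m = (3 − 6) / (7 − (-4)) = -3/11,
    intercept c = 6 − m·(-4) = 54/11.
Extremal: y(x) = (-3/11) x + 54/11.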